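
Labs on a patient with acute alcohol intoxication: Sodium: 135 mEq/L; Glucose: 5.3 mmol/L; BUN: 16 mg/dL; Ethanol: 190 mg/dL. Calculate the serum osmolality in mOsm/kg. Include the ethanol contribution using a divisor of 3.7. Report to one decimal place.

332.4 mOsm/kg

Calculated osmolality = 2·Na + glucose + BUN/2.8 + ethanol/3.7
= 2·135 + 5.3 + 16/2.8 + 190/3.7
= 270 + 5.30 + 5.71 + 51.35
= 332.36 mOsm/kg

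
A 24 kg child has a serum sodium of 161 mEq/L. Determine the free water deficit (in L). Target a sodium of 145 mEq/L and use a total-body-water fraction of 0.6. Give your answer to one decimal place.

TBW = 0.6 · 24 = 14.4 L
Free water deficit = TBW · (Na/145 − 1)
= 14.4 · (161/145 − 1)
= 14.4 · 0.1103
= 1.59 L

1.6 L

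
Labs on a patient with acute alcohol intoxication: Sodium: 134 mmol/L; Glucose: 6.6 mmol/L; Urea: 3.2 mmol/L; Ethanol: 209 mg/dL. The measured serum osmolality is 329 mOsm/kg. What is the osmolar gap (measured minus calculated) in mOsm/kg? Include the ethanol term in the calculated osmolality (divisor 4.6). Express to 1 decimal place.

Calculated osmolality = 2·Na + glucose + urea + ethanol/4.6
= 2·134 + 6.6 + 3.2 + 209/4.6
= 268 + 6.60 + 3.20 + 45.43
= 323.23 mOsm/kg ≈ 323.2 mOsm/kg
Osmolar gap = measured − calculated = 329 − 323.2 = 5.8 mOsm/kg

5.8 mOsm/kg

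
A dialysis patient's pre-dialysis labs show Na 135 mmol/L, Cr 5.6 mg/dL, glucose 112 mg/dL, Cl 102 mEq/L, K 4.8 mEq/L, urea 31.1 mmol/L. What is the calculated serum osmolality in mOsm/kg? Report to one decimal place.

307.3 mOsm/kg

Calculated osmolality = 2·Na + glucose/18 + urea
= 2·135 + 112/18 + 31.1
= 270 + 6.22 + 31.10
= 307.32 mOsm/kg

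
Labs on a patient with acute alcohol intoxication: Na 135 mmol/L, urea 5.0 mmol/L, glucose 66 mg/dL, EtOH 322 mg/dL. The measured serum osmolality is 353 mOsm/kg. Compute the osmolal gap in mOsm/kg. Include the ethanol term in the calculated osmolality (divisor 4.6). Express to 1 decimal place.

4.3 mOsm/kg

Calculated osmolality = 2·Na + glucose/18 + urea + ethanol/4.6
= 2·135 + 66/18 + 5 + 322/4.6
= 270 + 3.67 + 5 + 70
= 348.67 mOsm/kg ≈ 348.7 mOsm/kg
Osmolar gap = measured − calculated = 353 − 348.7 = 4.3 mOsm/kg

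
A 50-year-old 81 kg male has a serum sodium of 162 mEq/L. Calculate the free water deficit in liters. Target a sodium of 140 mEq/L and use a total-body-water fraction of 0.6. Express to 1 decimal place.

TBW = 0.6 · 81 = 48.6 L
Free water deficit = TBW · (Na/140 − 1)
= 48.6 · (162/140 − 1)
= 48.6 · 0.1571
= 7.64 L

7.6 L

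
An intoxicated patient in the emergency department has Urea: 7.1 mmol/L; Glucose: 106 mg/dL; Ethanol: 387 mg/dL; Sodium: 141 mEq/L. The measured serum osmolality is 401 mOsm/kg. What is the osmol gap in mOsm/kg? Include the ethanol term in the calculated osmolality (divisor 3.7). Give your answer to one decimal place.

1.4 mOsm/kg

Calculated osmolality = 2·Na + glucose/18 + urea + ethanol/3.7
= 2·141 + 106/18 + 7.1 + 387/3.7
= 282 + 5.89 + 7.10 + 104.59
= 399.58 mOsm/kg ≈ 399.6 mOsm/kg
Osmolar gap = measured − calculated = 401 − 399.6 = 1.4 mOsm/kg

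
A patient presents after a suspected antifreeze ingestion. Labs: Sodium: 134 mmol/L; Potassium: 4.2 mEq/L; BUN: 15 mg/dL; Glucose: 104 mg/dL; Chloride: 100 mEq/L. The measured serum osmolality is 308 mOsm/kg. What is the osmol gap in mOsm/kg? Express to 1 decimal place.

28.9 mOsm/kg

Calculated osmolality = 2·Na + glucose/18 + BUN/2.8
= 2·134 + 104/18 + 15/2.8
= 268 + 5.78 + 5.36
= 279.14 mOsm/kg ≈ 279.1 mOsm/kg
Osmolar gap = measured − calculated = 308 − 279.1 = 28.9 mOsm/kg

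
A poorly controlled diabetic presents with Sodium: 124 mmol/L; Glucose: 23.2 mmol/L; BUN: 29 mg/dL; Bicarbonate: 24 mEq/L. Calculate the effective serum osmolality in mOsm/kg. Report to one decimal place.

Effective osmolality excludes urea (freely permeant across cell membranes):
2·Na + glucose
= 2·124 + 23.2
= 248 + 23.2
= 271.2 mOsm/kg

271.2 mOsm/kg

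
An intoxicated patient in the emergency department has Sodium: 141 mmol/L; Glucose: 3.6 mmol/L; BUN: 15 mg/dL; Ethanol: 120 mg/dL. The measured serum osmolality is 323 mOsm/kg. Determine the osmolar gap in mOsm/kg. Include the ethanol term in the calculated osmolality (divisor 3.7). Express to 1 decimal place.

Calculated osmolality = 2·Na + glucose + BUN/2.8 + ethanol/3.7
= 2·141 + 3.6 + 15/2.8 + 120/3.7
= 282 + 3.60 + 5.36 + 32.43
= 323.39 mOsm/kg ≈ 323.4 mOsm/kg
Osmolar gap = measured − calculated = 323 − 323.4 = -0.4 mOsm/kg

-0.4 mOsm/kg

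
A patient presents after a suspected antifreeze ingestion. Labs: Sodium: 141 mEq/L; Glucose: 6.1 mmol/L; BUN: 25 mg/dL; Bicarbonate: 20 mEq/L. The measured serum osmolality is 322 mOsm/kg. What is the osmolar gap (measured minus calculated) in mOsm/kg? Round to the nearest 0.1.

Calculated osmolality = 2·Na + glucose + BUN/2.8
= 2·141 + 6.1 + 25/2.8
= 282 + 6.10 + 8.93
= 297.03 mOsm/kg ≈ 297.0 mOsm/kg
Osmolar gap = measured − calculated = 322 − 297.0 = 25.0 mOsm/kg

25.0 mOsm/kg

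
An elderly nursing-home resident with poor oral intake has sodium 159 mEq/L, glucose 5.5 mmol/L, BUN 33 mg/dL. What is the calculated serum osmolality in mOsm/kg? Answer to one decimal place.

335.3 mOsm/kg

Calculated osmolality = 2·Na + glucose + BUN/2.8
= 2·159 + 5.5 + 33/2.8
= 318 + 5.50 + 11.79
= 335.29 mOsm/kg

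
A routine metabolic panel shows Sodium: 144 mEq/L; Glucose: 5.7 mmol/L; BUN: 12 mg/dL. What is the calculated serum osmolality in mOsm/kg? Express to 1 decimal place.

298.0 mOsm/kg

Calculated osmolality = 2·Na + glucose + BUN/2.8
= 2·144 + 5.7 + 12/2.8
= 288 + 5.70 + 4.29
= 297.99 mOsm/kg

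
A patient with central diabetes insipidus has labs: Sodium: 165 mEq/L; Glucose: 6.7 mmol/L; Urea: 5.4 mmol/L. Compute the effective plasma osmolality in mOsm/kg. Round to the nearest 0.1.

336.7 mOsm/kg

Effective osmolality excludes urea (freely permeant across cell membranes):
2·Na + glucose
= 2·165 + 6.7
= 330 + 6.7
= 336.7 mOsm/kg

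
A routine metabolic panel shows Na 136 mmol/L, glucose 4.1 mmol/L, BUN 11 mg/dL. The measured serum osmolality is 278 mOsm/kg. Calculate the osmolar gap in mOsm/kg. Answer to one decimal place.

-2.0 mOsm/kg

Calculated osmolality = 2·Na + glucose + BUN/2.8
= 2·136 + 4.1 + 11/2.8
= 272 + 4.10 + 3.93
= 280.03 mOsm/kg ≈ 280.0 mOsm/kg
Osmolar gap = measured − calculated = 278 − 280.0 = -2.0 mOsm/kg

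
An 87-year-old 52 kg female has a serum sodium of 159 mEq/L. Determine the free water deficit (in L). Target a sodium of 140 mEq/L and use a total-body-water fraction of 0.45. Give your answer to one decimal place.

3.2 L

TBW = 0.45 · 52 = 23.4 L
Free water deficit = TBW · (Na/140 − 1)
= 23.4 · (159/140 − 1)
= 23.4 · 0.1357
= 3.18 L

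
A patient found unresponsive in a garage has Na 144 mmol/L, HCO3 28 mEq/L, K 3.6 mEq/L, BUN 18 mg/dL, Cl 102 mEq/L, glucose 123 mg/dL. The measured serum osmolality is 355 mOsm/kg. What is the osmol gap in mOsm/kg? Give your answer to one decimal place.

53.7 mOsm/kg

Calculated osmolality = 2·Na + glucose/18 + BUN/2.8
= 2·144 + 123/18 + 18/2.8
= 288 + 6.83 + 6.43
= 301.26 mOsm/kg ≈ 301.3 mOsm/kg
Osmolar gap = measured − calculated = 355 − 301.3 = 53.7 mOsm/kg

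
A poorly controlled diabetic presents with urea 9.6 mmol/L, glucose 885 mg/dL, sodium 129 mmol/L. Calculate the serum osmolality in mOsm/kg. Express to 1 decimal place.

Calculated osmolality = 2·Na + glucose/18 + urea
= 2·129 + 885/18 + 9.6
= 258 + 49.17 + 9.60
= 316.77 mOsm/kg

316.8 mOsm/kg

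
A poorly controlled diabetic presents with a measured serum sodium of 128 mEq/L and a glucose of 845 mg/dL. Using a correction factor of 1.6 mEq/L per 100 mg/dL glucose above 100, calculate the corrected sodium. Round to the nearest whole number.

140 mEq/L

Corrected Na = measured Na + 1.6 · (glucose − 100)/100
= 128 + 1.6 · (845 − 100)/100
= 128 + 11.9
= 139.9 mEq/L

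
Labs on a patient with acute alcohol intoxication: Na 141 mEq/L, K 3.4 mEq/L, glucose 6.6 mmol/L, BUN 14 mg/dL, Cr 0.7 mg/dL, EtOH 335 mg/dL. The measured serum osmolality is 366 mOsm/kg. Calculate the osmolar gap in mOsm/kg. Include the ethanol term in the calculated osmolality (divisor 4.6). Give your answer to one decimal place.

-0.4 mOsm/kg

Calculated osmolality = 2·Na + glucose + BUN/2.8 + ethanol/4.6
= 2·141 + 6.6 + 14/2.8 + 335/4.6
= 282 + 6.60 + 5 + 72.83
= 366.43 mOsm/kg ≈ 366.4 mOsm/kg
Osmolar gap = measured − calculated = 366 − 366.4 = -0.4 mOsm/kg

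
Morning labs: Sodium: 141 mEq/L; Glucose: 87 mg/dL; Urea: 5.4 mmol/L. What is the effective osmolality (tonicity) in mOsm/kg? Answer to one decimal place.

Effective osmolality excludes urea (freely permeant across cell membranes):
2·Na + glucose/18
= 2·141 + 87/18
= 282 + 4.83
= 286.83 mOsm/kg

286.8 mOsm/kg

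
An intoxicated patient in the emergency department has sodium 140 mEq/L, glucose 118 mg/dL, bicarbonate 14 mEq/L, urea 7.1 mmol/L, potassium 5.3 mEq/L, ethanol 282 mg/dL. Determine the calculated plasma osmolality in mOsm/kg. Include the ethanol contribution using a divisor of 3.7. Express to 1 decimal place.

Calculated osmolality = 2·Na + glucose/18 + urea + ethanol/3.7
= 2·140 + 118/18 + 7.1 + 282/3.7
= 280 + 6.56 + 7.10 + 76.22
= 369.88 mOsm/kg

369.9 mOsm/kg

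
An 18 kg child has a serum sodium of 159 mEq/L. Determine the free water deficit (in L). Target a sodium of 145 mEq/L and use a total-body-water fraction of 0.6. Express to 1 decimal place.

TBW = 0.6 · 18 = 10.8 L
Free water deficit = TBW · (Na/145 − 1)
= 10.8 · (159/145 − 1)
= 10.8 · 0.0966
= 1.04 L

1.0 L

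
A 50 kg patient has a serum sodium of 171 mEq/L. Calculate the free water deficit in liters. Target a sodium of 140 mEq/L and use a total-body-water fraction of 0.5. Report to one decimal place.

5.5 L

TBW = 0.5 · 50 = 25 L
Free water deficit = TBW · (Na/140 − 1)
= 25 · (171/140 − 1)
= 25 · 0.2214
= 5.54 L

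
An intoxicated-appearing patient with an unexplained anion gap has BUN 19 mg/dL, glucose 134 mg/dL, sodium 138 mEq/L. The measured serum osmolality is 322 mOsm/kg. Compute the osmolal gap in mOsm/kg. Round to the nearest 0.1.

31.8 mOsm/kg

Calculated osmolality = 2·Na + glucose/18 + BUN/2.8
= 2·138 + 134/18 + 19/2.8
= 276 + 7.44 + 6.79
= 290.23 mOsm/kg ≈ 290.2 mOsm/kg
Osmolar gap = measured − calculated = 322 − 290.2 = 31.8 mOsm/kg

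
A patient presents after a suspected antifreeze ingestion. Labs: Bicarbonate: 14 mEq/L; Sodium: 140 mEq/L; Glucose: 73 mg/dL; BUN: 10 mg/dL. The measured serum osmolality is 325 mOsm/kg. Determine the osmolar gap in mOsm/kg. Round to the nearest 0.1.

Calculated osmolality = 2·Na + glucose/18 + BUN/2.8
= 2·140 + 73/18 + 10/2.8
= 280 + 4.06 + 3.57
= 287.63 mOsm/kg ≈ 287.6 mOsm/kg
Osmolar gap = measured − calculated = 325 − 287.6 = 37.4 mOsm/kg

37.4 mOsm/kg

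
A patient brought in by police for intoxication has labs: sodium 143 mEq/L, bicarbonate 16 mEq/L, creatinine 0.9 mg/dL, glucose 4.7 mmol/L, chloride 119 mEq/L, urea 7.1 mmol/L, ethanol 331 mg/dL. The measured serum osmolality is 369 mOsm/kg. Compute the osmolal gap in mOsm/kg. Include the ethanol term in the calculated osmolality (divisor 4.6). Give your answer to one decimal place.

-0.8 mOsm/kg

Calculated osmolality = 2·Na + glucose + urea + ethanol/4.6
= 2·143 + 4.7 + 7.1 + 331/4.6
= 286 + 4.70 + 7.10 + 71.96
= 369.76 mOsm/kg ≈ 369.8 mOsm/kg
Osmolar gap = measured − calculated = 369 − 369.8 = -0.8 mOsm/kg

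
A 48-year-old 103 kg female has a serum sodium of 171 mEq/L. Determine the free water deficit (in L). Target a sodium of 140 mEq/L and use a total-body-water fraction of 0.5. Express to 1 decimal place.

TBW = 0.5 · 103 = 51.5 L
Free water deficit = TBW · (Na/140 − 1)
= 51.5 · (171/140 − 1)
= 51.5 · 0.2214
= 11.4 L

11.4 L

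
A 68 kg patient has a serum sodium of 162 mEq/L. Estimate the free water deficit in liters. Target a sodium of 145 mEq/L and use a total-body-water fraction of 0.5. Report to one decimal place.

4.0 L

TBW = 0.5 · 68 = 34 L
Free water deficit = TBW · (Na/145 − 1)
= 34 · (162/145 − 1)
= 34 · 0.1172
= 3.98 L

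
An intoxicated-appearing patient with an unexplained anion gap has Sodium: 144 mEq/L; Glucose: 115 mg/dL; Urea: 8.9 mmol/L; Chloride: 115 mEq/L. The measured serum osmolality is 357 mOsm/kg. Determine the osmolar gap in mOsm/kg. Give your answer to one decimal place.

53.7 mOsm/kg

Calculated osmolality = 2·Na + glucose/18 + urea
= 2·144 + 115/18 + 8.9
= 288 + 6.39 + 8.90
= 303.29 mOsm/kg ≈ 303.3 mOsm/kg
Osmolar gap = measured − calculated = 357 − 303.3 = 53.7 mOsm/kg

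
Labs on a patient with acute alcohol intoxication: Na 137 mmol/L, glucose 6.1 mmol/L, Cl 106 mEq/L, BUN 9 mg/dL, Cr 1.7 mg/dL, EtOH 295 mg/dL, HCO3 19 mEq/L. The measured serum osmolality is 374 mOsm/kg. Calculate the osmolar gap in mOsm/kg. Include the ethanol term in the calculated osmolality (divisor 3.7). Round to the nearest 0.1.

11.0 mOsm/kg

Calculated osmolality = 2·Na + glucose + BUN/2.8 + ethanol/3.7
= 2·137 + 6.1 + 9/2.8 + 295/3.7
= 274 + 6.10 + 3.21 + 79.73
= 363.04 mOsm/kg ≈ 363.0 mOsm/kg
Osmolar gap = measured − calculated = 374 − 363.0 = 11.0 mOsm/kg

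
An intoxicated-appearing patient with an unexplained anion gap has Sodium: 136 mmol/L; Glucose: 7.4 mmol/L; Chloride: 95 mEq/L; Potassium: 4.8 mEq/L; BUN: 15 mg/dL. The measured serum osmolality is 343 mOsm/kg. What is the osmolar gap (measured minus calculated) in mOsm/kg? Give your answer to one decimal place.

Calculated osmolality = 2·Na + glucose + BUN/2.8
= 2·136 + 7.4 + 15/2.8
= 272 + 7.40 + 5.36
= 284.76 mOsm/kg ≈ 284.8 mOsm/kg
Osmolar gap = measured − calculated = 343 − 284.8 = 58.2 mOsm/kg

58.2 mOsm/kg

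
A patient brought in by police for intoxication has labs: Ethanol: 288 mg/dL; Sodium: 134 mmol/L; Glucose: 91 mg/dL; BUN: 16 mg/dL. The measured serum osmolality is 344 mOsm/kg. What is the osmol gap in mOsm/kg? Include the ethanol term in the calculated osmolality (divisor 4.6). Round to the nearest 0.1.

Calculated osmolality = 2·Na + glucose/18 + BUN/2.8 + ethanol/4.6
= 2·134 + 91/18 + 16/2.8 + 288/4.6
= 268 + 5.06 + 5.71 + 62.61
= 341.38 mOsm/kg ≈ 341.4 mOsm/kg
Osmolar gap = measured − calculated = 344 − 341.4 = 2.6 mOsm/kg

2.6 mOsm/kg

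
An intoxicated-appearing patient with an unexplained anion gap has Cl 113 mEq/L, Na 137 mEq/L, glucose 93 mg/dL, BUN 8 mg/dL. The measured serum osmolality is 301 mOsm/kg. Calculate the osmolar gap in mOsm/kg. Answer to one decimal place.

Calculated osmolality = 2·Na + glucose/18 + BUN/2.8
= 2·137 + 93/18 + 8/2.8
= 274 + 5.17 + 2.86
= 282.03 mOsm/kg ≈ 282.0 mOsm/kg
Osmolar gap = measured − calculated = 301 − 282.0 = 19.0 mOsm/kg

19.0 mOsm/kg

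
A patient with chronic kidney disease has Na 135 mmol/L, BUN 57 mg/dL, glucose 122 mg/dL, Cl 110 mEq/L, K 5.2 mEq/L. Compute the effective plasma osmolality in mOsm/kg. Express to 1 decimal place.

Effective osmolality excludes urea (freely permeant across cell membranes):
2·Na + glucose/18
= 2·135 + 122/18
= 270 + 6.78
= 276.78 mOsm/kg

276.8 mOsm/kg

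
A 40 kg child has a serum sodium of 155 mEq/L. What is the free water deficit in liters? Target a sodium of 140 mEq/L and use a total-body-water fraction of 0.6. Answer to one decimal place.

2.6 L

TBW = 0.6 · 40 = 24 L
Free water deficit = TBW · (Na/140 − 1)
= 24 · (155/140 − 1)
= 24 · 0.1071
= 2.57 L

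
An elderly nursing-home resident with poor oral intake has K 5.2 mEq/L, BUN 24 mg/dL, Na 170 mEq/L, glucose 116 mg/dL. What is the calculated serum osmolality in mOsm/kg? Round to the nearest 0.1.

Calculated osmolality = 2·Na + glucose/18 + BUN/2.8
= 2·170 + 116/18 + 24/2.8
= 340 + 6.44 + 8.57
= 355.01 mOsm/kg

355.0 mOsm/kg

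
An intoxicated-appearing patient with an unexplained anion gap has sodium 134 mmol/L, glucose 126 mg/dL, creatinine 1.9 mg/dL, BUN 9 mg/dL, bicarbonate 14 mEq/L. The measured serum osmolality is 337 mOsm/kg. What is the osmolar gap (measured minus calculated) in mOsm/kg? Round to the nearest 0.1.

58.8 mOsm/kg

Calculated osmolality = 2·Na + glucose/18 + BUN/2.8
= 2·134 + 126/18 + 9/2.8
= 268 + 7 + 3.21
= 278.21 mOsm/kg ≈ 278.2 mOsm/kg
Osmolar gap = measured − calculated = 337 − 278.2 = 58.8 mOsm/kg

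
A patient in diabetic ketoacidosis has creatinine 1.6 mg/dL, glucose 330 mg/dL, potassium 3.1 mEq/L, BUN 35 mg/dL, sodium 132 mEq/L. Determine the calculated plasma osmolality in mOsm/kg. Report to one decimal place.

Calculated osmolality = 2·Na + glucose/18 + BUN/2.8
= 2·132 + 330/18 + 35/2.8
= 264 + 18.33 + 12.50
= 294.83 mOsm/kg

294.8 mOsm/kg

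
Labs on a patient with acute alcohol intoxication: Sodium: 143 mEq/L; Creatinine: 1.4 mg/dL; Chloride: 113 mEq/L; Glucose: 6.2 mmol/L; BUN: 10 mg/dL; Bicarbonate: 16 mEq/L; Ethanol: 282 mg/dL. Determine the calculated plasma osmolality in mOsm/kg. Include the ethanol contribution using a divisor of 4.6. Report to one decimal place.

Calculated osmolality = 2·Na + glucose + BUN/2.8 + ethanol/4.6
= 2·143 + 6.2 + 10/2.8 + 282/4.6
= 286 + 6.20 + 3.57 + 61.30
= 357.07 mOsm/kg

357.1 mOsm/kg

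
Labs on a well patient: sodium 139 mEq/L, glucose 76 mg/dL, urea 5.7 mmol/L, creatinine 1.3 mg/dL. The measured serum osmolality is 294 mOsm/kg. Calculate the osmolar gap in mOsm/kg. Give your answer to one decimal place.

Calculated osmolality = 2·Na + glucose/18 + urea
= 2·139 + 76/18 + 5.7
= 278 + 4.22 + 5.70
= 287.92 mOsm/kg ≈ 287.9 mOsm/kg
Osmolar gap = measured − calculated = 294 − 287.9 = 6.1 mOsm/kg

6.1 mOsm/kg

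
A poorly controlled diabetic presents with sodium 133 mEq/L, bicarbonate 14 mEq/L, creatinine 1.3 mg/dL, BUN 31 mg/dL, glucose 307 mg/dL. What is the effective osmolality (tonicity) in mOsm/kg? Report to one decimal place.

Effective osmolality excludes urea (freely permeant across cell membranes):
2·Na + glucose/18
= 2·133 + 307/18
= 266 + 17.06
= 283.06 mOsm/kg

283.1 mOsm/kg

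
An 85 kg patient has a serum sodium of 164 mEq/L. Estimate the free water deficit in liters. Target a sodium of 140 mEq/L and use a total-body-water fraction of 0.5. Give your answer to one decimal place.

TBW = 0.5 · 85 = 42.5 L
Free water deficit = TBW · (Na/140 − 1)
= 42.5 · (164/140 − 1)
= 42.5 · 0.1714
= 7.28 L

7.3 L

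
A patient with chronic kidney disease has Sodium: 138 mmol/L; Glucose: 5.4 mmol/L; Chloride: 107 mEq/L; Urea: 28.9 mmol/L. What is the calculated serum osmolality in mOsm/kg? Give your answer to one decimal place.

310.3 mOsm/kg

Calculated osmolality = 2·Na + glucose + urea
= 2·138 + 5.4 + 28.9
= 276 + 5.40 + 28.90
= 310.3 mOsm/kg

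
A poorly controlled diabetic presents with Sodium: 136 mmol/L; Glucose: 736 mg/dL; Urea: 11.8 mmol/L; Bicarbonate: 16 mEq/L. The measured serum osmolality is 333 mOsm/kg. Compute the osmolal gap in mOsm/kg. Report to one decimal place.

Calculated osmolality = 2·Na + glucose/18 + urea
= 2·136 + 736/18 + 11.8
= 272 + 40.89 + 11.80
= 324.69 mOsm/kg ≈ 324.7 mOsm/kg
Osmolar gap = measured − calculated = 333 − 324.7 = 8.3 mOsm/kg

8.3 mOsm/kg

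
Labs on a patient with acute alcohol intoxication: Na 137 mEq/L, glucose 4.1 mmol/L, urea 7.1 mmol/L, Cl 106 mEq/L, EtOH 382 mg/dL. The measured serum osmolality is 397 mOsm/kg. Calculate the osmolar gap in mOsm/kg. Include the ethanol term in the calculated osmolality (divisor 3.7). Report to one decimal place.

8.6 mOsm/kg

Calculated osmolality = 2·Na + glucose + urea + ethanol/3.7
= 2·137 + 4.1 + 7.1 + 382/3.7
= 274 + 4.10 + 7.10 + 103.24
= 388.44 mOsm/kg ≈ 388.4 mOsm/kg
Osmolar gap = measured − calculated = 397 − 388.4 = 8.6 mOsm/kg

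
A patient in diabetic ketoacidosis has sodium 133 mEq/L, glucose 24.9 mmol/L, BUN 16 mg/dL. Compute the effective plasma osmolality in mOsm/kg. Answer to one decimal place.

Effective osmolality excludes urea (freely permeant across cell membranes):
2·Na + glucose
= 2·133 + 24.9
= 266 + 24.9
= 290.9 mOsm/kg

290.9 mOsm/kg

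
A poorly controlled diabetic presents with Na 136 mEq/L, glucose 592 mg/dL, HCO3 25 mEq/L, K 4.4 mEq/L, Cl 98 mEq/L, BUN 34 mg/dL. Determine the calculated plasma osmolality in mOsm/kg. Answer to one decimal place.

Calculated osmolality = 2·Na + glucose/18 + BUN/2.8
= 2·136 + 592/18 + 34/2.8
= 272 + 32.89 + 12.14
= 317.03 mOsm/kg

317.0 mOsm/kg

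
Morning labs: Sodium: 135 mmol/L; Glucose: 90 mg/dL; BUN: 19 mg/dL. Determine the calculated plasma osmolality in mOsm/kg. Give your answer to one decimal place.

Calculated osmolality = 2·Na + glucose/18 + BUN/2.8
= 2·135 + 90/18 + 19/2.8
= 270 + 5 + 6.79
= 281.79 mOsm/kg

281.8 mOsm/kg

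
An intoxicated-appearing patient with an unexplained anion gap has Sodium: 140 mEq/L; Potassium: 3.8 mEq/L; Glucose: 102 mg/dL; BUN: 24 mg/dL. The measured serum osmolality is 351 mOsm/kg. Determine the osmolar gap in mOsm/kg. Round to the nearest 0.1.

Calculated osmolality = 2·Na + glucose/18 + BUN/2.8
= 2·140 + 102/18 + 24/2.8
= 280 + 5.67 + 8.57
= 294.24 mOsm/kg ≈ 294.2 mOsm/kg
Osmolar gap = measured − calculated = 351 − 294.2 = 56.8 mOsm/kg

56.8 mOsm/kg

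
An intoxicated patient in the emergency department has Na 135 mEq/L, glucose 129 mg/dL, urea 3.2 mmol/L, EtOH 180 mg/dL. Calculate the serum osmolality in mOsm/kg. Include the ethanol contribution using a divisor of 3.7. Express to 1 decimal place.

Calculated osmolality = 2·Na + glucose/18 + urea + ethanol/3.7
= 2·135 + 129/18 + 3.2 + 180/3.7
= 270 + 7.17 + 3.20 + 48.65
= 329.02 mOsm/kg

329.0 mOsm/kg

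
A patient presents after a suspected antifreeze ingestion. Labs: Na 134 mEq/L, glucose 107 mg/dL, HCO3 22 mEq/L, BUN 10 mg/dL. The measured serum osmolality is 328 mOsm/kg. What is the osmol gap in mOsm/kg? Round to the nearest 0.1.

Calculated osmolality = 2·Na + glucose/18 + BUN/2.8
= 2·134 + 107/18 + 10/2.8
= 268 + 5.94 + 3.57
= 277.51 mOsm/kg ≈ 277.5 mOsm/kg
Osmolar gap = measured − calculated = 328 − 277.5 = 50.5 mOsm/kg

50.5 mOsm/kg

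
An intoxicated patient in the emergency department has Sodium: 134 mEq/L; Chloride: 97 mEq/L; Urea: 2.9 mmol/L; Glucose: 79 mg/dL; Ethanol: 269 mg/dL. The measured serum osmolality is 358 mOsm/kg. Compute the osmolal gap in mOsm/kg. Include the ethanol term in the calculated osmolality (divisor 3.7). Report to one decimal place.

Calculated osmolality = 2·Na + glucose/18 + urea + ethanol/3.7
= 2·134 + 79/18 + 2.9 + 269/3.7
= 268 + 4.39 + 2.90 + 72.70
= 347.99 mOsm/kg ≈ 348.0 mOsm/kg
Osmolar gap = measured − calculated = 358 − 348.0 = 10.0 mOsm/kg

10.0 mOsm/kg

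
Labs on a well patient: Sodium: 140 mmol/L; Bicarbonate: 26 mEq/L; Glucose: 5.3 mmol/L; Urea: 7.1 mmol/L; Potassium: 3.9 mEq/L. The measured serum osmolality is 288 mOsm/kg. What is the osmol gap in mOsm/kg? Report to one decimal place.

-4.4 mOsm/kg

Calculated osmolality = 2·Na + glucose + urea
= 2·140 + 5.3 + 7.1
= 280 + 5.30 + 7.10
= 292.4 mOsm/kg ≈ 292.4 mOsm/kg
Osmolar gap = measured − calculated = 288 − 292.4 = -4.4 mOsm/kg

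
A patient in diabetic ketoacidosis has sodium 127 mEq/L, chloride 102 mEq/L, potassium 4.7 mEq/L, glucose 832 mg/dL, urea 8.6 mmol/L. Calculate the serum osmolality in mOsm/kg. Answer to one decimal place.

Calculated osmolality = 2·Na + glucose/18 + urea
= 2·127 + 832/18 + 8.6
= 254 + 46.22 + 8.60
= 308.82 mOsm/kg

308.8 mOsm/kg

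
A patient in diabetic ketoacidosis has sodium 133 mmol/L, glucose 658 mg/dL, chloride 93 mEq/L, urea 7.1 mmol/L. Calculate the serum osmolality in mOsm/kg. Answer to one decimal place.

Calculated osmolality = 2·Na + glucose/18 + urea
= 2·133 + 658/18 + 7.1
= 266 + 36.56 + 7.10
= 309.66 mOsm/kg

309.7 mOsm/kg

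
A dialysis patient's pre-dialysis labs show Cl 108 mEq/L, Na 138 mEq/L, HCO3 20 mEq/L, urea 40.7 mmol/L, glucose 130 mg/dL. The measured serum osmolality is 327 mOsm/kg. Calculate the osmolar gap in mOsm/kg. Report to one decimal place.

Calculated osmolality = 2·Na + glucose/18 + urea
= 2·138 + 130/18 + 40.7
= 276 + 7.22 + 40.70
= 323.92 mOsm/kg ≈ 323.9 mOsm/kg
Osmolar gap = measured − calculated = 327 − 323.9 = 3.1 mOsm/kg

3.1 mOsm/kg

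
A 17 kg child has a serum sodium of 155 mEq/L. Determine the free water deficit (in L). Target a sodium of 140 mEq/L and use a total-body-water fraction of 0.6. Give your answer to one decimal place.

1.1 L

TBW = 0.6 · 17 = 10.2 L
Free water deficit = TBW · (Na/140 − 1)
= 10.2 · (155/140 − 1)
= 10.2 · 0.1071
= 1.09 L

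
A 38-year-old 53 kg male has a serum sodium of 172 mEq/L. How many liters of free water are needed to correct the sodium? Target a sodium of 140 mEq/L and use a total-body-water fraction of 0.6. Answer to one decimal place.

7.3 L

TBW = 0.6 · 53 = 31.8 L
Free water deficit = TBW · (Na/140 − 1)
= 31.8 · (172/140 − 1)
= 31.8 · 0.2286
= 7.27 L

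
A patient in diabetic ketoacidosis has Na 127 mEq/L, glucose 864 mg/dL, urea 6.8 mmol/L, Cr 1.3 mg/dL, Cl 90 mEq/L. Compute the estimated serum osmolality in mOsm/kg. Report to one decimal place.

Calculated osmolality = 2·Na + glucose/18 + urea
= 2·127 + 864/18 + 6.8
= 254 + 48 + 6.80
= 308.8 mOsm/kg

308.8 mOsm/kg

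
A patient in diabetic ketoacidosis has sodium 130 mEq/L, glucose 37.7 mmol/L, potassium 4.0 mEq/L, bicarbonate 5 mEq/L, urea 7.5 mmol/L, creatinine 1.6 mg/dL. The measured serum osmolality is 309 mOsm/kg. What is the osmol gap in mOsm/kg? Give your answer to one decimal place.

3.8 mOsm/kg

Calculated osmolality = 2·Na + glucose + urea
= 2·130 + 37.7 + 7.5
= 260 + 37.70 + 7.50
= 305.2 mOsm/kg ≈ 305.2 mOsm/kg
Osmolar gap = measured − calculated = 309 − 305.2 = 3.8 mOsm/kg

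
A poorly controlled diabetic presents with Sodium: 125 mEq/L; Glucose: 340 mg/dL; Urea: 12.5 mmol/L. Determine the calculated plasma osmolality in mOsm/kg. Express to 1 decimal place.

281.4 mOsm/kg

Calculated osmolality = 2·Na + glucose/18 + urea
= 2·125 + 340/18 + 12.5
= 250 + 18.89 + 12.50
= 281.39 mOsm/kg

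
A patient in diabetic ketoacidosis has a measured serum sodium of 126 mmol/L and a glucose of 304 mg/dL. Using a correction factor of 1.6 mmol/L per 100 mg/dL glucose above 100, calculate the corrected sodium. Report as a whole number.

129 mmol/L

Corrected Na = measured Na + 1.6 · (glucose − 100)/100
= 126 + 1.6 · (304 − 100)/100
= 126 + 3.3
= 129.3 mmol/L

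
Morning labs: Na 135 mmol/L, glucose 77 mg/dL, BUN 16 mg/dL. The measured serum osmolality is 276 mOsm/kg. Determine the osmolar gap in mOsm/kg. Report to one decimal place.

Calculated osmolality = 2·Na + glucose/18 + BUN/2.8
= 2·135 + 77/18 + 16/2.8
= 270 + 4.28 + 5.71
= 279.99 mOsm/kg ≈ 280.0 mOsm/kg
Osmolar gap = measured − calculated = 276 − 280.0 = -4.0 mOsm/kg

-4.0 mOsm/kg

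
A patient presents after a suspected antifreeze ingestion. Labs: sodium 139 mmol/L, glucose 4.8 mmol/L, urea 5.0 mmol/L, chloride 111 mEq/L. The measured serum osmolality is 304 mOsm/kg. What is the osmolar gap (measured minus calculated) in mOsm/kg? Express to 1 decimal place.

Calculated osmolality = 2·Na + glucose + urea
= 2·139 + 4.8 + 5
= 278 + 4.80 + 5
= 287.8 mOsm/kg ≈ 287.8 mOsm/kg
Osmolar gap = measured − calculated = 304 − 287.8 = 16.2 mOsm/kg

16.2 mOsm/kg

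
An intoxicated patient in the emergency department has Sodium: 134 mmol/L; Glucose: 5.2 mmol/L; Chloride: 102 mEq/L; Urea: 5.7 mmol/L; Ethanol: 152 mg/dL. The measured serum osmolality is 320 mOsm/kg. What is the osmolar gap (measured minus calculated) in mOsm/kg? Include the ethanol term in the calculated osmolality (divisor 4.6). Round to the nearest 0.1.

Calculated osmolality = 2·Na + glucose + urea + ethanol/4.6
= 2·134 + 5.2 + 5.7 + 152/4.6
= 268 + 5.20 + 5.70 + 33.04
= 311.94 mOsm/kg ≈ 311.9 mOsm/kg
Osmolar gap = measured − calculated = 320 − 311.9 = 8.1 mOsm/kg

8.1 mOsm/kg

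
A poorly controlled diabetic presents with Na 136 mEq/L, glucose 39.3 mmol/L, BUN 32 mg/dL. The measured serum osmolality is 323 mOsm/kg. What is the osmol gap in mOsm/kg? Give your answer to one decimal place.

Calculated osmolality = 2·Na + glucose + BUN/2.8
= 2·136 + 39.3 + 32/2.8
= 272 + 39.30 + 11.43
= 322.73 mOsm/kg ≈ 322.7 mOsm/kg
Osmolar gap = measured − calculated = 323 − 322.7 = 0.3 mOsm/kg

0.3 mOsm/kg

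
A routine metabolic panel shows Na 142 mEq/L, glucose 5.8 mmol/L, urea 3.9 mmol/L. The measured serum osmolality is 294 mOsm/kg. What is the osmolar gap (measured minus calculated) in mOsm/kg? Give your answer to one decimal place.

Calculated osmolality = 2·Na + glucose + urea
= 2·142 + 5.8 + 3.9
= 284 + 5.80 + 3.90
= 293.7 mOsm/kg ≈ 293.7 mOsm/kg
Osmolar gap = measured − calculated = 294 − 293.7 = 0.3 mOsm/kg

0.3 mOsm/kg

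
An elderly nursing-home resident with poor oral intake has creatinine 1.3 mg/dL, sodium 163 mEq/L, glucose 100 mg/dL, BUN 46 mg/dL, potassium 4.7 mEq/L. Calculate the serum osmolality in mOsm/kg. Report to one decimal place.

348.0 mOsm/kg

Calculated osmolality = 2·Na + glucose/18 + BUN/2.8
= 2·163 + 100/18 + 46/2.8
= 326 + 5.56 + 16.43
= 347.99 mOsm/kg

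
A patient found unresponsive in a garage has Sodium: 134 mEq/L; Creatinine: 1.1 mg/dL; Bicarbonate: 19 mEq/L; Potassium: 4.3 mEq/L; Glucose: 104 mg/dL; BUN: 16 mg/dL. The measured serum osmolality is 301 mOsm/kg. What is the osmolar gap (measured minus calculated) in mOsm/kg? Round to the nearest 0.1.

Calculated osmolality = 2·Na + glucose/18 + BUN/2.8
= 2·134 + 104/18 + 16/2.8
= 268 + 5.78 + 5.71
= 279.49 mOsm/kg ≈ 279.5 mOsm/kg
Osmolar gap = measured − calculated = 301 − 279.5 = 21.5 mOsm/kg

21.5 mOsm/kg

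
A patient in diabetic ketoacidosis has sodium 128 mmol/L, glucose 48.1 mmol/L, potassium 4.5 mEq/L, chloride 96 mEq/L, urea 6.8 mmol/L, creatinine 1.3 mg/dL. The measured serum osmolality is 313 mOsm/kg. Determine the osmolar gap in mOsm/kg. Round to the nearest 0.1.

Calculated osmolality = 2·Na + glucose + urea
= 2·128 + 48.1 + 6.8
= 256 + 48.10 + 6.80
= 310.9 mOsm/kg ≈ 310.9 mOsm/kg
Osmolar gap = measured − calculated = 313 − 310.9 = 2.1 mOsm/kg

2.1 mOsm/kg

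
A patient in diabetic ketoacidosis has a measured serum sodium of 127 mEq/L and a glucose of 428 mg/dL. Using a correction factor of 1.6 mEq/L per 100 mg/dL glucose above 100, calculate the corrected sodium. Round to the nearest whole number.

Corrected Na = measured Na + 1.6 · (glucose − 100)/100
= 127 + 1.6 · (428 − 100)/100
= 127 + 5.2
= 132.2 mEq/L

132 mEq/L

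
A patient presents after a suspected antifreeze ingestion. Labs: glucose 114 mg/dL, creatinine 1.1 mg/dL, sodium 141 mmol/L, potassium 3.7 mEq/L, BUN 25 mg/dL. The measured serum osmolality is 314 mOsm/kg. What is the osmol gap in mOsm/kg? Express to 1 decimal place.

16.7 mOsm/kg

Calculated osmolality = 2·Na + glucose/18 + BUN/2.8
= 2·141 + 114/18 + 25/2.8
= 282 + 6.33 + 8.93
= 297.26 mOsm/kg ≈ 297.3 mOsm/kg
Osmolar gap = measured − calculated = 314 − 297.3 = 16.7 mOsm/kg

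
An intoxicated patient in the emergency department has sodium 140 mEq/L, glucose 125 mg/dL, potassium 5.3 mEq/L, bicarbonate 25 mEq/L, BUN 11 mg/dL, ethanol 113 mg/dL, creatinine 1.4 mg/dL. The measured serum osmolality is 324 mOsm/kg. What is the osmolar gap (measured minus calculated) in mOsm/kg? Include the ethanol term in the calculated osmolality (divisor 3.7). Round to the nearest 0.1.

Calculated osmolality = 2·Na + glucose/18 + BUN/2.8 + ethanol/3.7
= 2·140 + 125/18 + 11/2.8 + 113/3.7
= 280 + 6.94 + 3.93 + 30.54
= 321.41 mOsm/kg ≈ 321.4 mOsm/kg
Osmolar gap = measured − calculated = 324 − 321.4 = 2.6 mOsm/kg

2.6 mOsm/kg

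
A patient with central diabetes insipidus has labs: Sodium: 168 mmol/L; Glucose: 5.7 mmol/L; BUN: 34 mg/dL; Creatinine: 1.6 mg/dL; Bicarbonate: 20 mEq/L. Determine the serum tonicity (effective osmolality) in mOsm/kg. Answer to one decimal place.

Effective osmolality excludes urea (freely permeant across cell membranes):
2·Na + glucose
= 2·168 + 5.7
= 336 + 5.7
= 341.7 mOsm/kg

341.7 mOsm/kg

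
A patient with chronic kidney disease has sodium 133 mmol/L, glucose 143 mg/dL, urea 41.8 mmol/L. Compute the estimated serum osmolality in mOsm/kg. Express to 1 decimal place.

315.7 mOsm/kg

Calculated osmolality = 2·Na + glucose/18 + urea
= 2·133 + 143/18 + 41.8
= 266 + 7.94 + 41.80
= 315.74 mOsm/kg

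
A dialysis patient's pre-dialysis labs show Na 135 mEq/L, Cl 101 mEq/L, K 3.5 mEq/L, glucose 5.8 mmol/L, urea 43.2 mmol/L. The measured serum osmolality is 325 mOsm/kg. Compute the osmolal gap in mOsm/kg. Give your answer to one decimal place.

6.0 mOsm/kg

Calculated osmolality = 2·Na + glucose + urea
= 2·135 + 5.8 + 43.2
= 270 + 5.80 + 43.20
= 319 mOsm/kg ≈ 319.0 mOsm/kg
Osmolar gap = measured − calculated = 325 − 319.0 = 6.0 mOsm/kg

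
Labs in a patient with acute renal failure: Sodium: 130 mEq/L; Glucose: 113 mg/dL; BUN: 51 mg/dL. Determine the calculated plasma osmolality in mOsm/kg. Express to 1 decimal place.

Calculated osmolality = 2·Na + glucose/18 + BUN/2.8
= 2·130 + 113/18 + 51/2.8
= 260 + 6.28 + 18.21
= 284.49 mOsm/kg

284.5 mOsm/kg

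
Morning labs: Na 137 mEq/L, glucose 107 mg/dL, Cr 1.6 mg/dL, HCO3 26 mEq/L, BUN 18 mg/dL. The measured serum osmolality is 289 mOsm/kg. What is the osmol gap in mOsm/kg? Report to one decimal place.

Calculated osmolality = 2·Na + glucose/18 + BUN/2.8
= 2·137 + 107/18 + 18/2.8
= 274 + 5.94 + 6.43
= 286.37 mOsm/kg ≈ 286.4 mOsm/kg
Osmolar gap = measured − calculated = 289 − 286.4 = 2.6 mOsm/kg

2.6 mOsm/kg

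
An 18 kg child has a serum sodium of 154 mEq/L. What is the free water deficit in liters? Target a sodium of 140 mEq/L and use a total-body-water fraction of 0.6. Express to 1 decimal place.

1.1 L

TBW = 0.6 · 18 = 10.8 L
Free water deficit = TBW · (Na/140 − 1)
= 10.8 · (154/140 − 1)
= 10.8 · 0.1
= 1.08 L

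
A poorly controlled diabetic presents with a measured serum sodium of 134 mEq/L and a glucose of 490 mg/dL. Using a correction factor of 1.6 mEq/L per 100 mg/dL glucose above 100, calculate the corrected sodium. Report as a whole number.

140 mEq/L

Corrected Na = measured Na + 1.6 · (glucose − 100)/100
= 134 + 1.6 · (490 − 100)/100
= 134 + 6.2
= 140.2 mEq/L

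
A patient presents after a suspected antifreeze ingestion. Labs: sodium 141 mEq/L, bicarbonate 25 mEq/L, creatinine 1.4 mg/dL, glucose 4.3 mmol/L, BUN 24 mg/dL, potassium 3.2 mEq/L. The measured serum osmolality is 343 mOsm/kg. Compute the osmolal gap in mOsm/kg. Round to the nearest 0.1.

48.1 mOsm/kg

Calculated osmolality = 2·Na + glucose + BUN/2.8
= 2·141 + 4.3 + 24/2.8
= 282 + 4.30 + 8.57
= 294.87 mOsm/kg ≈ 294.9 mOsm/kg
Osmolar gap = measured − calculated = 343 − 294.9 = 48.1 mOsm/kg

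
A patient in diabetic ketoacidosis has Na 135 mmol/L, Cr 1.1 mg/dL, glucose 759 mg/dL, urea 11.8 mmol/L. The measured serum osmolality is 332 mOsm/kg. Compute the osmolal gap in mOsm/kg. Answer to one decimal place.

Calculated osmolality = 2·Na + glucose/18 + urea
= 2·135 + 759/18 + 11.8
= 270 + 42.17 + 11.80
= 323.97 mOsm/kg ≈ 324.0 mOsm/kg
Osmolar gap = measured − calculated = 332 − 324.0 = 8.0 mOsm/kg

8.0 mOsm/kg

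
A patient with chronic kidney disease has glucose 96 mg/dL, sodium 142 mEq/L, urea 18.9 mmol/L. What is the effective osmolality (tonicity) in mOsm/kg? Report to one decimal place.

289.3 mOsm/kg

Effective osmolality excludes urea (freely permeant across cell membranes):
2·Na + glucose/18
= 2·142 + 96/18
= 284 + 5.33
= 289.33 mOsm/kg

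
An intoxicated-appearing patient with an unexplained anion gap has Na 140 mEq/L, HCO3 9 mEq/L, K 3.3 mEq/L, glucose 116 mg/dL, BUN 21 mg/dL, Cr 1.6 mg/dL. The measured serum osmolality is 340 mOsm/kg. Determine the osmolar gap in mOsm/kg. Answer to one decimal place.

46.1 mOsm/kg

Calculated osmolality = 2·Na + glucose/18 + BUN/2.8
= 2·140 + 116/18 + 21/2.8
= 280 + 6.44 + 7.50
= 293.94 mOsm/kg ≈ 293.9 mOsm/kg
Osmolar gap = measured − calculated = 340 − 293.9 = 46.1 mOsm/kg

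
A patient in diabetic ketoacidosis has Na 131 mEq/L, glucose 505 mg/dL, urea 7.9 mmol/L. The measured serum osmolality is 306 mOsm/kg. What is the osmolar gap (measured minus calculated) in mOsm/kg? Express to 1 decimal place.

8.0 mOsm/kg

Calculated osmolality = 2·Na + glucose/18 + urea
= 2·131 + 505/18 + 7.9
= 262 + 28.06 + 7.90
= 297.96 mOsm/kg ≈ 298.0 mOsm/kg
Osmolar gap = measured − calculated = 306 − 298.0 = 8.0 mOsm/kg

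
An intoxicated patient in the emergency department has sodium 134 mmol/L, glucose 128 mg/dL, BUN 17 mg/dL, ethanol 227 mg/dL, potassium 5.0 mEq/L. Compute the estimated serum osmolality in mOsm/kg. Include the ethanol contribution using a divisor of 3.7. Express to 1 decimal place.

342.5 mOsm/kg

Calculated osmolality = 2·Na + glucose/18 + BUN/2.8 + ethanol/3.7
= 2·134 + 128/18 + 17/2.8 + 227/3.7
= 268 + 7.11 + 6.07 + 61.35
= 342.53 mOsm/kg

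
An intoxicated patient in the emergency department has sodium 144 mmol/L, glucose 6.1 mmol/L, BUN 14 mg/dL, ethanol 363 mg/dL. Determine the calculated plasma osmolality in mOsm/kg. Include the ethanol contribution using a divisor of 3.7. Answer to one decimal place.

397.2 mOsm/kg

Calculated osmolality = 2·Na + glucose + BUN/2.8 + ethanol/3.7
= 2·144 + 6.1 + 14/2.8 + 363/3.7
= 288 + 6.10 + 5 + 98.11
= 397.21 mOsm/kg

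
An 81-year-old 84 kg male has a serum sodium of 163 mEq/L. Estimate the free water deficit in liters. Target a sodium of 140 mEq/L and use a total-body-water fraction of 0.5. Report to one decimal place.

6.9 L

TBW = 0.5 · 84 = 42 L
Free water deficit = TBW · (Na/140 − 1)
= 42 · (163/140 − 1)
= 42 · 0.1643
= 6.9 L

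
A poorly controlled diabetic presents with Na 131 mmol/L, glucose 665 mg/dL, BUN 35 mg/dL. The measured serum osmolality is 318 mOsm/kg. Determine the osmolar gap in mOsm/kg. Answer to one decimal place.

6.6 mOsm/kg

Calculated osmolality = 2·Na + glucose/18 + BUN/2.8
= 2·131 + 665/18 + 35/2.8
= 262 + 36.94 + 12.50
= 311.44 mOsm/kg ≈ 311.4 mOsm/kg
Osmolar gap = measured − calculated = 318 − 311.4 = 6.6 mOsm/kg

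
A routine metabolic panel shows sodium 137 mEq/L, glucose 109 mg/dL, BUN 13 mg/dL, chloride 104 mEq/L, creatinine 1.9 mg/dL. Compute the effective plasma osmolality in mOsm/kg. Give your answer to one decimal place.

Effective osmolality excludes urea (freely permeant across cell membranes):
2·Na + glucose/18
= 2·137 + 109/18
= 274 + 6.06
= 280.06 mOsm/kg

280.1 mOsm/kg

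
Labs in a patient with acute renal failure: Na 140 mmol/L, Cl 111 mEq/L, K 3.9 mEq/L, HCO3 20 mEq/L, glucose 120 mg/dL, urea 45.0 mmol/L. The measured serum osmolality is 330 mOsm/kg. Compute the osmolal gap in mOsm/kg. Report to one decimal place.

-1.7 mOsm/kg

Calculated osmolality = 2·Na + glucose/18 + urea
= 2·140 + 120/18 + 45
= 280 + 6.67 + 45
= 331.67 mOsm/kg ≈ 331.7 mOsm/kg
Osmolar gap = measured − calculated = 330 − 331.7 = -1.7 mOsm/kg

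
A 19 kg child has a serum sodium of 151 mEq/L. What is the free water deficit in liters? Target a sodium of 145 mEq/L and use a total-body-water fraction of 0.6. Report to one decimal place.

TBW = 0.6 · 19 = 11.4 L
Free water deficit = TBW · (Na/145 − 1)
= 11.4 · (151/145 − 1)
= 11.4 · 0.0414
= 0.47 L

0.5 L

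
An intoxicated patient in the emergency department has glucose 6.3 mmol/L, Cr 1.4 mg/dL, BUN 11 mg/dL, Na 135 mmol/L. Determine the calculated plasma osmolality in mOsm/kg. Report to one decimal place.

280.2 mOsm/kg

Calculated osmolality = 2·Na + glucose + BUN/2.8
= 2·135 + 6.3 + 11/2.8
= 270 + 6.30 + 3.93
= 280.23 mOsm/kg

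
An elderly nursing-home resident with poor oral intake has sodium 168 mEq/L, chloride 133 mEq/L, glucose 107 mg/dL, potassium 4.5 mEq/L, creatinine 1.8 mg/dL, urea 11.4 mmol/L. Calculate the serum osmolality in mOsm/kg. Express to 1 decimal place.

353.3 mOsm/kg

Calculated osmolality = 2·Na + glucose/18 + urea
= 2·168 + 107/18 + 11.4
= 336 + 5.94 + 11.40
= 353.34 mOsm/kg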